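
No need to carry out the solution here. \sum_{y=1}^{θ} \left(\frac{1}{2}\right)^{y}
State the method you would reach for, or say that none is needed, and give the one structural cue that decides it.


Method: the geometric series formula — term-over-term division gives \frac{1}{2} every time — index-free ratio, geometric sum formula applies.


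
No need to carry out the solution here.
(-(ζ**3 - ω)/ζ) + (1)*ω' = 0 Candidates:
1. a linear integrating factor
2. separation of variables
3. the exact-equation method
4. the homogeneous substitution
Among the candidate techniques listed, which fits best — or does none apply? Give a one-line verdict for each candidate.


Technique: a linear integrating factor — the unknown enters only to the first power against a nonzero forcing term — the integrating-factor template applies directly.
- a linear integrating factor — a fit — the right tool for this form.
- separation of variables: no algebra isolates the independent variable on one side and the unknown on the other.
- the exact-equation method: no potential function has this form as its differential, as written.
- the homogeneous substitution — the slope changes under joint rescaling, failing the degree-zero test.


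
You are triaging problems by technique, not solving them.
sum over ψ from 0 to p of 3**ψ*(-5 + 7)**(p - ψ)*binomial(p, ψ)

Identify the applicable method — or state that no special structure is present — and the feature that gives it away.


Verdict: the binomial theorem — terms weighting binomial(p, ψ) against matched powers of 3 and (-5 + 7) reassemble into (3 + (-5 + 7))^p by the binomial theorem.


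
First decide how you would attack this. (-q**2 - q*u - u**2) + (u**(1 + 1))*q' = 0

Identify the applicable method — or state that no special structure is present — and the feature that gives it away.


Best approach: the homogeneous substitution — scaling u and q together leaves the slope fixed — it depends only on q/u, so substitute the ratio.


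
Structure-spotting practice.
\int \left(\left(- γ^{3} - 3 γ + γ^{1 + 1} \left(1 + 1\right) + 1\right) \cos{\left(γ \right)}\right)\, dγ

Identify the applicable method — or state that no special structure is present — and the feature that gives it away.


Method: integration by parts — the integrand splits as (- γ^{3} - 3 γ + γ^{1 + 1} \left(1 + 1\right) + 1) times \cos{\left(γ \right)} — repeatedly differentiating the polynomial part kills it, which is the parts ladder.


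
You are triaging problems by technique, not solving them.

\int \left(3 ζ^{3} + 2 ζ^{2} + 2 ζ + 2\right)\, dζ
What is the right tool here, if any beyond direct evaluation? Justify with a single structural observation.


Technique: no special technique — a term-by-term power-rule job in ζ; no substitution or rearrangement earns its keep here.


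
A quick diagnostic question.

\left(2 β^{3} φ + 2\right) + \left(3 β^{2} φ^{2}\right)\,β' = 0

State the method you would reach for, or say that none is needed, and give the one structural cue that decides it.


Method: the exact-equation method — d/dβ of 2 β^{3} φ + 2 equals d/dφ of 3 β^{2} φ^{2}: the form is a total differential of one potential — integrate it exactly.


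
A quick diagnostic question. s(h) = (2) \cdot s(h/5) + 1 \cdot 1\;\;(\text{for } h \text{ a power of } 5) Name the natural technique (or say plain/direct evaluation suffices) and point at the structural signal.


Diagnosis: the master substitution — the argument shrinks by the factor 5, so measure the index on a logarithmic scale and the recursion becomes a shift.


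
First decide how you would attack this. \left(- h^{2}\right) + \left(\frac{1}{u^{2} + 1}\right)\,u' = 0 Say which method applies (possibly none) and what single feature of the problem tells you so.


Diagnosis: separation of variables — solved for the derivative, the right side factors as h^{2} times u^{2} + 1 — all h-dependence separates from all u-dependence. An exactness check succeeds on this form as well — separation and the potential function arrive at the same answer, separation more directly.


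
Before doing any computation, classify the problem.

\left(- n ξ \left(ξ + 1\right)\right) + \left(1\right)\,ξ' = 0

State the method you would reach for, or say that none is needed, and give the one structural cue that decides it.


Diagnosis: separation of variables — solved for the derivative, the right side splits multiplicatively into a function of each variable alone — divide and integrate each side. A Bernoulli substitution applies to this equation as given; separation takes the same equation in its displayed form.


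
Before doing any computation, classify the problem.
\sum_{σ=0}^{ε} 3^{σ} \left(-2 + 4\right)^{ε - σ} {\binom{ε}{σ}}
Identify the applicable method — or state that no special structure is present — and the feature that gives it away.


Method: the binomial theorem — terms weighting {\binom{ε}{σ}} against matched powers of 3 and (-2 + 4) reassemble into (3 + (-2 + 4))^ε by the binomial theorem.


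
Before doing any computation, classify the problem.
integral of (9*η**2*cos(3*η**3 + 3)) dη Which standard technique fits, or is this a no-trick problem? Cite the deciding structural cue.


Verdict: u-substitution — viewed as a product, the integrand is a composition evaluated at 3*η**3 + 3 times (a constant multiple of) that inner expression's derivative, so u = 3*η**3 + 3 makes it elementary.


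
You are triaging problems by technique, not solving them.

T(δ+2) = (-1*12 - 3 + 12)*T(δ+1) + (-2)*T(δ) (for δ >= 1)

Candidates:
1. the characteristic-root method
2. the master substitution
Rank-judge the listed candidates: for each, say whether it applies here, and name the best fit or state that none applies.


Technique: the characteristic-root method — try a geometric ansatz r^δ: constant coefficients turn the recurrence into one polynomial equation in r.
- the characteristic-root method: yes, a natural case for it.
- the master substitution — with no divided-index recursive call, reindexing by powers of a base buys nothing.


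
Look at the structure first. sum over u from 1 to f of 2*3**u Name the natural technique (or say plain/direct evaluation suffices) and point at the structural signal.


Verdict: the geometric series formula — consecutive terms stand in a fixed index-free ratio — the geometric sum formula closes it.


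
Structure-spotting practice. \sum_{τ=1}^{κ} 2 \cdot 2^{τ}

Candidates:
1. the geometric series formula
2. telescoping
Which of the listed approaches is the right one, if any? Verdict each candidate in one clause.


Verdict: the geometric series formula — each summand is the previous one scaled by 2; that constant multiplier is itself the geometric structure.
- the geometric series formula: yes — fits the structure here.
- telescoping — the terms as presented offer no neighboring cancellation — a telescoping rewrite may exist, but the displayed structure does not hand one over.


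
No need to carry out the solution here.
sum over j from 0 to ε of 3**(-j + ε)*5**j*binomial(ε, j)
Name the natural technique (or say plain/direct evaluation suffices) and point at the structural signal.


Best approach: the binomial theorem — the summand is term j of a binomial expansion in 5 and 3; the whole sum is a single power.


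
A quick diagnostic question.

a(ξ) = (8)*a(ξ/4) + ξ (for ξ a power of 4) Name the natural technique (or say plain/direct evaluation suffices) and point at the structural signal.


Best approach: the master substitution — treat m = log base 4 of ξ as the new clock: one recursion step advances m by one while ξ scales by 4.


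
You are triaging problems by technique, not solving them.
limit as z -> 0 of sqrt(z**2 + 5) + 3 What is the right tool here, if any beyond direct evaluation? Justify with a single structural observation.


Verdict: no special technique — no zero denominators, no indeterminate clash at 0 — substitute and read off the value.


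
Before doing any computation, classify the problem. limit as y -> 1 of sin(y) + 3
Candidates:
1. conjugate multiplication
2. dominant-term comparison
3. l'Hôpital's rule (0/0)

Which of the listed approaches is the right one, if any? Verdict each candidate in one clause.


Technique: no special technique — the expression is continuous at the evaluation point — substitute directly; no indeterminate form appears.
- conjugate multiplication — no divergent radical difference is present for a conjugate pair to cancel.
- dominant-term comparison: no ranking of term growth rates resolves the limit here.
- l'Hôpital's rule (0/0) — substituting the point produces a determinate value, not a 0 over 0 clash.


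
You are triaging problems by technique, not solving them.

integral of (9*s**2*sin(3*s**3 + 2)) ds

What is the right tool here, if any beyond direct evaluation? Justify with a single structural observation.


Technique: u-substitution — collected, the integrand has one factor that is, up to a constant, the derivative of an inner expression the rest depends on — substitute for that inner expression.


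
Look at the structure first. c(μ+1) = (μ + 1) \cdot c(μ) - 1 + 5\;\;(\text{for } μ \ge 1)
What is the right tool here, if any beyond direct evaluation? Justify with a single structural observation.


Verdict: a summation factor — it is first-order linear but the coefficient μ + 1 depends on the index, so multiply through by a summation factor to telescope it.


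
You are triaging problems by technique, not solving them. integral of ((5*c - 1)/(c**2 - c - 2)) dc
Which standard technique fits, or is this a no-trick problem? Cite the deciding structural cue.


Diagnosis: partial fractions — a proper rational integrand whose denominator splits into simpler factors — decompose into partial fractions first.


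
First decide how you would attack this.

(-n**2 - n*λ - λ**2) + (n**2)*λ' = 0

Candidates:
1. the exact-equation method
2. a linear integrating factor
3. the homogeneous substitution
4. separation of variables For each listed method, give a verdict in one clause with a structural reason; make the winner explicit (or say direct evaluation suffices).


Verdict: the homogeneous substitution — the slope's numerator and denominator have matching total degree, so it depends only on λ/n and the ratio substitution collapses it.
- the exact-equation method: no potential function has this form as its differential, as written.
- a linear integrating factor: the unknown enters nonlinearly (through a power, a denominator, or a transcendental function), which the linear integrating-factor recipe cannot absorb as-is — any repair would come from a preliminary substitution, not the factor.
- the homogeneous substitution: applies; the problem has the shape this method handles.
- separation of variables: the two dependences do not factor apart.


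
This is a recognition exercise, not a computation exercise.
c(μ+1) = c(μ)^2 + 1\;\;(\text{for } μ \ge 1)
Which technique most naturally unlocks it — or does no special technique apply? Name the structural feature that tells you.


Best approach: no special technique — the new term depends nonlinearly on the old ones, which disqualifies every superposition-based technique.


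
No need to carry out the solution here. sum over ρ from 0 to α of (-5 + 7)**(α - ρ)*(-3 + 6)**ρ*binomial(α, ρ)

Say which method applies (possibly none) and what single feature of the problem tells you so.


Technique: the binomial theorem — terms weighting binomial(α, ρ) against matched powers of (-3 + 6) and (-5 + 7) reassemble into ((-3 + 6) + (-5 + 7))^α by the binomial theorem.


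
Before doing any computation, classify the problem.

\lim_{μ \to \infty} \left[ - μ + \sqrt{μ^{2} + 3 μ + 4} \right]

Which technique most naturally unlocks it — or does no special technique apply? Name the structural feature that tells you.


Method: conjugate multiplication — the difference \sqrt{μ^{2} + 3 μ + 4} - μ is an ∞ − ∞ stalemate; its conjugate partner breaks the tie.


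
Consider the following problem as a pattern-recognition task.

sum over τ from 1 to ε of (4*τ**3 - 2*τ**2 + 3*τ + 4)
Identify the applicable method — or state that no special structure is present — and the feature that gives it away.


Diagnosis: no special technique — Faulhaber territory: sum each constant-multiple power of τ with its closed-form formula, no trick required.


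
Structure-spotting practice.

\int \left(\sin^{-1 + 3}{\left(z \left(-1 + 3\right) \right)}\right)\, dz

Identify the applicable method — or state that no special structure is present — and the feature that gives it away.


Technique: a trigonometric identity — \sin^{-1 + 3}{\left(z \left(-1 + 3\right) \right)} is the textbook power-reduction case — identities first, antiderivatives second.


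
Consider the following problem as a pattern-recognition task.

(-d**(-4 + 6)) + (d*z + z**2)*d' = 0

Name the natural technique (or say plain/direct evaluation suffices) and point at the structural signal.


Method: the homogeneous substitution — the slope's numerator and denominator have matching total degree, so it depends only on d/z and the ratio substitution collapses it. A Bernoulli-style rewrite — possibly after exchanging which variable is treated as dependent — would work as well; the homogeneous substitution is the more immediate reading here.


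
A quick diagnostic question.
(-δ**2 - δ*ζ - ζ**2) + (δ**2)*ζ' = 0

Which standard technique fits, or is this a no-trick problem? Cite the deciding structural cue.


Best approach: the homogeneous substitution — solved for the derivative, the right side is unchanged under scaling δ and ζ together — it depends only on the ratio ζ/δ, so substitute a single ratio variable.


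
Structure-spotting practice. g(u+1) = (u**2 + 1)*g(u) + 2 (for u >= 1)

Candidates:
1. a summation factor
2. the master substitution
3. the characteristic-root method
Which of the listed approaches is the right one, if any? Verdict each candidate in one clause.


Verdict: a summation factor — one-term recursion with variable weight u**2 + 1 is solved by product normalization, not by root-finding.
- a summation factor — yes, a natural case for it.
- the master substitution — the recursion shifts the index rather than dividing it.
- the characteristic-root method — the coefficients vary with the index, breaking the constant-coefficient structure the method needs.


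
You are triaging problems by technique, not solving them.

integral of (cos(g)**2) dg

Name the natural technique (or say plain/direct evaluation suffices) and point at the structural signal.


Method: a trigonometric identity — cos(g)**2 is the textbook power-reduction case — identities first, antiderivatives second.


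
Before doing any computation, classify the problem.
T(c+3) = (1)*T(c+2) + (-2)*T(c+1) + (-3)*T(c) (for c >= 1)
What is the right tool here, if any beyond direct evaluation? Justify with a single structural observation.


Verdict: the characteristic-root method — constant coefficients and linearity mean the ansatz r^c reduces it to solving the characteristic polynomial.


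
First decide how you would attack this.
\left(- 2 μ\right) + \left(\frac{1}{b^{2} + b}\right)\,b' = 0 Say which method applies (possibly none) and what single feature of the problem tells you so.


Verdict: separation of variables — solved for the derivative, the right side splits multiplicatively into a function of each variable alone — divide and integrate each side. A Bernoulli rewrite would carry it as the equation stands — separating the variables needs no rearrangement either.


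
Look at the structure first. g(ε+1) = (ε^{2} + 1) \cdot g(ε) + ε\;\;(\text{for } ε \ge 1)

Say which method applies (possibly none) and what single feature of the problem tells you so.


Technique: a summation factor — the coefficient ε^{2} + 1 drifts with the index, so no fixed root exists; normalizing by the cumulative product telescopes it.


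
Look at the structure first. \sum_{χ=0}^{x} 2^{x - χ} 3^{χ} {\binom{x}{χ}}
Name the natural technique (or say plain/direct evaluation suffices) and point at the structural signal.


Verdict: the binomial theorem — {\binom{x}{χ}} weighting matched powers of 3 and 2 is the expanded form of (3 + 2)^x — fold it back up.


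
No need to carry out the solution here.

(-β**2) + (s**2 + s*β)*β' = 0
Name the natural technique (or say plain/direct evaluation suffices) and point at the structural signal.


Diagnosis: the homogeneous substitution — the slope is degree-zero homogeneous: the ratio substitution v = β/s collapses it. With the right rearrangement (exchanging the roles of the variables where needed), this also fits a Bernoulli template; the homogeneous substitution reads the structure directly.


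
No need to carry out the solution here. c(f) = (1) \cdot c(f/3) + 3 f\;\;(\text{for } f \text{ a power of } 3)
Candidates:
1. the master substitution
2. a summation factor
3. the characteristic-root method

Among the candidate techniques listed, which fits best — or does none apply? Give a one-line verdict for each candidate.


Best approach: the master substitution — treat m = log base 3 of f as the new clock: one recursion step advances m by one while f scales by 3.
- the master substitution — a fit — the right tool for this form.
- a summation factor: the recursion divides its index rather than shifting it — there is no previous-term chain for a summation factor to telescope.
- the characteristic-root method: the recursion divides its index rather than shifting it — outside the constant-shift family the root method covers.


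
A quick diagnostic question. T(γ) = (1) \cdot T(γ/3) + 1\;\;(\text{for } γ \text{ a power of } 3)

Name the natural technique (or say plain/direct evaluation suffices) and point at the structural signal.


Verdict: the master substitution — the argument shrinks by the factor 3, so measure the index on a logarithmic scale and the recursion becomes a shift.


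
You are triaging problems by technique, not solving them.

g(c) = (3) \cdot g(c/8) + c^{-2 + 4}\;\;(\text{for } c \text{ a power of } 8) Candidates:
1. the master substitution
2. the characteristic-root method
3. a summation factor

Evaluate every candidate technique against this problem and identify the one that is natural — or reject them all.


Diagnosis: the master substitution — treat m = log base 8 of c as the new clock: one recursion step advances m by one while c scales by 8.
- the master substitution: applies; the problem has the shape this method handles.
- the characteristic-root method: the recursion divides its index rather than shifting it — outside the constant-shift family the root method covers.
- a summation factor: the recursion divides its index rather than shifting it — there is no previous-term chain for a summation factor to telescope.


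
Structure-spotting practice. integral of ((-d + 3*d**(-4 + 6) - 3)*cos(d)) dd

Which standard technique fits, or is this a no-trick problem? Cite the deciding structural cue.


Best approach: integration by parts — a polynomial (-d + 3*d**(-4 + 6) - 3) against the kernel cos(d) is the signature bounded-ladder case for integration by parts.


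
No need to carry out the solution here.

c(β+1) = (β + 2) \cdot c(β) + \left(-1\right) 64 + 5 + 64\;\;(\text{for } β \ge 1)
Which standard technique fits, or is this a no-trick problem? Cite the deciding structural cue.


Diagnosis: a summation factor — with the index-dependent coefficient β + 2, dividing by the cumulative product turns the left side into a pure difference.


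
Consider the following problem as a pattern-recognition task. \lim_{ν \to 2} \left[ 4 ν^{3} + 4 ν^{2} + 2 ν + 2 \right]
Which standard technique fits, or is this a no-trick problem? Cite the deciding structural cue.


Technique: no special technique — no denominator vanishes and nothing blows up at 2: direct substitution is the whole computation.


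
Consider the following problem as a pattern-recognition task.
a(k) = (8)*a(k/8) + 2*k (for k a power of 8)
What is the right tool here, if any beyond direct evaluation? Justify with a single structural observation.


Best approach: the master substitution — the recursive call is at index k/8 rather than a shift, a divide-and-conquer shape — substituting k = 8^m linearizes it.


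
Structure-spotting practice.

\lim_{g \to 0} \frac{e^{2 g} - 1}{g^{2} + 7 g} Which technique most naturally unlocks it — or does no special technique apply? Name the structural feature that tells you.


Best approach: l'Hôpital's rule (0/0) — plug in 0: top and bottom both hit zero, so differentiate each and retry. One could equally expand both pieces locally and compare leading terms; the rule does that in one stroke.


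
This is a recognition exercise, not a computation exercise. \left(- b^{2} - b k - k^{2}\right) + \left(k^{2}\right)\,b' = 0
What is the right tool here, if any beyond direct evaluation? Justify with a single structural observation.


Method: the homogeneous substitution — the slope's numerator and denominator share total degree; set v = b/k and the equation drops to separable form.


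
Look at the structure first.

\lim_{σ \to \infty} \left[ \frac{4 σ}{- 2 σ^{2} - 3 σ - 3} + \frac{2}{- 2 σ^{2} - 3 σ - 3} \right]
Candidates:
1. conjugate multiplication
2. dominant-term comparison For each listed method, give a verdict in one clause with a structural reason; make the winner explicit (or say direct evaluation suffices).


Technique: dominant-term comparison — at large σ only the top-degree terms survive; compare the leading terms and the limit falls out.
- conjugate multiplication: multiplying by a conjugate would not remove any indeterminacy here.
- dominant-term comparison — applicable, and directly so.


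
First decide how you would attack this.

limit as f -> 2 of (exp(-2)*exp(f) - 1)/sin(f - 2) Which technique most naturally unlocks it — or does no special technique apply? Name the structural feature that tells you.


Best approach: l'Hôpital's rule (0/0) — both numerator and denominator vanish at 2: the genuine 0/0 indeterminate that l'Hôpital exists for. Known elementary limits would finish this too — the rule just bypasses the case analysis.


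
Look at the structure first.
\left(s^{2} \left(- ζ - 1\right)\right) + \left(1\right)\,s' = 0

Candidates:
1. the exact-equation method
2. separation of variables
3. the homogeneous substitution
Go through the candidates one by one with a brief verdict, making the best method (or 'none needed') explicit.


Diagnosis: separation of variables — all dependence on the two variables factors apart, the defining separable shape.
- the exact-equation method — the cross partial derivatives disagree, so no single potential exists.
- separation of variables — yes, a natural case for it.
- the homogeneous substitution: rescaling both variables together changes the slope, so no ratio substitution collapses it.


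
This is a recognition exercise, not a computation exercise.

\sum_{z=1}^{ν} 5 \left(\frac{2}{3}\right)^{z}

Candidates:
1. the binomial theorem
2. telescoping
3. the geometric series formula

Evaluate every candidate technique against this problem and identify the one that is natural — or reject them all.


Method: the geometric series formula — check a ratio of consecutive terms: it is \frac{2}{3}, independent of the index, so the geometric formula closes the sum.
- the binomial theorem — the summand does not match any term pattern of an expanded binomial power.
- telescoping — as presented, consecutive terms share no shifted copy to cancel against — no rewrite is on display to change that.
- the geometric series formula — a fit — the right tool for this form.


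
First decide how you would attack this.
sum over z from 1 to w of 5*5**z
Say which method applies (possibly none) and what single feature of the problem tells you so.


Method: the geometric series formula — each summand is the previous one scaled by 5; that constant multiplier is itself the geometric structure.


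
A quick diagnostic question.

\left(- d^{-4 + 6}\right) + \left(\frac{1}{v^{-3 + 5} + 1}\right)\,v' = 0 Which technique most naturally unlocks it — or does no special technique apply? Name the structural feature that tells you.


Technique: separation of variables — one side of the product carries the independent variable, the other the unknown — the textbook separation shape. The cross-partial test also passes here (vacuously, each side single-variable); the potential-function route would work, separation is simply more immediate.


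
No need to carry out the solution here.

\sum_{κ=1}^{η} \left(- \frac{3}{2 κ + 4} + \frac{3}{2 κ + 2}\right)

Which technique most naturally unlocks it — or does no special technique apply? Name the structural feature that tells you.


Technique: telescoping — the piece each term subtracts is \frac{3}{2 κ + 2} advanced by one index, and it reappears with a plus sign leading the following term — the sum collapses to its boundary terms.


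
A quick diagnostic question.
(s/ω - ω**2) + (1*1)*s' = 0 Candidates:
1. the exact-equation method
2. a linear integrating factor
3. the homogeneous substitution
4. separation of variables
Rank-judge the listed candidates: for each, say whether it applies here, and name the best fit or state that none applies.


Technique: a linear integrating factor — linear in the unknown with genuine forcing: multiply through by the exponential of the integrated coefficient and the left side closes into one derivative.
- the exact-equation method — no potential function has this form as its differential, as written.
- a linear integrating factor — applies; the problem has the shape this method handles.
- the homogeneous substitution: the ratio of the variables does not determine the slope.
- separation of variables: the two dependences are entangled, not a clean product of one-variable pieces.


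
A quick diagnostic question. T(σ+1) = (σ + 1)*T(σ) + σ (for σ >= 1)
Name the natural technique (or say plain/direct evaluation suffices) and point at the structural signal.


Verdict: a summation factor — an index-dependent multiplier σ + 1 rules out characteristic roots; a summation factor converts it to a pure difference.


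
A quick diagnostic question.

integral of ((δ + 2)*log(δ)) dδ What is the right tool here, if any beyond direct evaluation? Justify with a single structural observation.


Technique: integration by parts — a polynomial next to log(δ): integrate the polynomial, differentiate the log, and the integral simplifies in one pass.


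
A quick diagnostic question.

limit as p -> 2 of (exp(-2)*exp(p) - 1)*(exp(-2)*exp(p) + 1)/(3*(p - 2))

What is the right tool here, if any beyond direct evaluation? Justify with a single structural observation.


Method: l'Hôpital's rule (0/0) — substituting 2 gives 0 over 0; differentiate top and bottom once and re-evaluate. The standard small-argument limits would also carry it; the rule is the systematic route.


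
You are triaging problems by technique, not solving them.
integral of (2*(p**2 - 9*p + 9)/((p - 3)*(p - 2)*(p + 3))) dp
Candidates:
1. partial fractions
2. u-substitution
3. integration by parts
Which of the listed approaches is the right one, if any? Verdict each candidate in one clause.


Verdict: partial fractions — a proper rational integrand whose denominator splits into simpler factors — decompose into partial fractions first.
- partial fractions: applies; the problem has the shape this method handles.
- u-substitution — no subexpression of the integrand serves as a whole-integral substitution inner — individual terms may offer their own, but none carries its derivative as a factor of the full integrand; a working change of variable would have to be constructed from outside the expression.
- integration by parts — the integrand does not split as a nonconstant polynomial times an exp, sine, cosine of a linear argument, or logarithm — no polynomial-kernel parts product to differentiate one side of.


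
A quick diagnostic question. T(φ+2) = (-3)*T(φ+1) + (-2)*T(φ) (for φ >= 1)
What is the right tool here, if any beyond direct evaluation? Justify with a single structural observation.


Method: the characteristic-root method — every coefficient is a fixed number and the forcing is zero — substitute r^φ and read off the root equation.


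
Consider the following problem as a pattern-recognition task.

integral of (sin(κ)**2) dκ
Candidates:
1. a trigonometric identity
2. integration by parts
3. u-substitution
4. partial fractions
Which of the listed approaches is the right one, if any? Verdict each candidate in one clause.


Best approach: a trigonometric identity — apply power reduction to sin(κ)**2; each application halves the trigonometric degree.
- a trigonometric identity: applies; the problem has the shape this method handles.
- integration by parts — not the natural route: no polynomial-kernel product appears — a recursive parts reduction of the trigonometric product exists, but the identity rewrite is direct.
- u-substitution: no subexpression of the integrand serves as a whole-integral substitution inner — individual terms may offer their own, but none carries its derivative as a factor of the full integrand; a working change of variable would have to be constructed from outside the expression.
- partial fractions — there is no rational-function structure to decompose.


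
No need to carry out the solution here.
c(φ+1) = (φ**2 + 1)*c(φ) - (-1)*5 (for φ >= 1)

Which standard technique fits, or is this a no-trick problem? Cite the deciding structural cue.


Technique: a summation factor — rescale the sequence by the product of the weights φ**2 + 1 so far — the recurrence collapses to a plain running sum.


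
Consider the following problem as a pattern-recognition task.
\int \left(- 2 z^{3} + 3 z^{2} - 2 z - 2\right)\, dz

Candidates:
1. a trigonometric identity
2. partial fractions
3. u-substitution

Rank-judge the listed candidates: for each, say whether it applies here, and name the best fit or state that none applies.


Diagnosis: no special technique — a term-by-term power-rule job in z; no substitution or rearrangement earns its keep here.
- a trigonometric identity — with no trigonometric functions present, identity rewriting has no target.
- partial fractions: there is no rational-function structure to decompose.
- u-substitution — no substitution does more than relabel what direct integration already handles.


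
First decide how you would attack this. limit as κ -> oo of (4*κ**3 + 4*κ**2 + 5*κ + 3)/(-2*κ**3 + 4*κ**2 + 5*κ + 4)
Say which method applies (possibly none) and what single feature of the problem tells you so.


Technique: dominant-term comparison — as κ grows, only the highest-degree terms matter — compare leading terms and read the limit off. l'Hôpital's at-infinity variant applies to the expression viewed as a single quotient; the leading-term comparison is the direct route.


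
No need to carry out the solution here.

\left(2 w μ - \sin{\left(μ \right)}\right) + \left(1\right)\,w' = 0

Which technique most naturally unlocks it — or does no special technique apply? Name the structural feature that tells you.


Technique: a linear integrating factor — linear in the unknown with genuine forcing: multiply through by the exponential of the integrated coefficient and the left side closes into one derivative.


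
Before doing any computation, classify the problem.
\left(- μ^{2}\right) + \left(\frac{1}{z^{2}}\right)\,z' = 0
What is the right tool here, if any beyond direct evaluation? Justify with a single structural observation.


Technique: separation of variables — the derivative equals a pure function of μ (namely μ^{2}) times a pure function of z (namely z^{2}); divide and integrate each side. One could also solve this as an exact equation; with each coefficient in its own variable, separating is the same work with fewer steps.


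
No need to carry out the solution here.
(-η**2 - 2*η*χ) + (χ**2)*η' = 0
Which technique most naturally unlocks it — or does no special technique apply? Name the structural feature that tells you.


Technique: the homogeneous substitution — scaling χ and η together leaves the slope fixed — it depends only on η/χ, so substitute the ratio. A Bernoulli rewrite works here as the equation stands — the homogeneous substitution is the more immediate reading.


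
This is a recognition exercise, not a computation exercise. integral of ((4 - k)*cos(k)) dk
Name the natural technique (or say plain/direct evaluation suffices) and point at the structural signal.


Verdict: integration by parts — a polynomial 4 - k against the kernel cos(k) is the signature bounded-ladder case for integration by parts.


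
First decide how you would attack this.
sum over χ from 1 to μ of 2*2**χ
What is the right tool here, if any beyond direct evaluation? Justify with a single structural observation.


Method: the geometric series formula — consecutive terms stand in a fixed index-free ratio — the geometric sum formula closes it.


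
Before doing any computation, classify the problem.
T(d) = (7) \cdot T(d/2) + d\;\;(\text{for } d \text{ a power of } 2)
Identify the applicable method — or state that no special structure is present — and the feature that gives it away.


Technique: the master substitution — the argument shrinks by the factor 2, so measure the index on a logarithmic scale and the recursion becomes a shift.


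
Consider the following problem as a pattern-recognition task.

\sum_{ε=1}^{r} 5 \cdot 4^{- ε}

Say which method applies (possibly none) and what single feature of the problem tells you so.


Best approach: the geometric series formula — consecutive terms stand in a fixed index-free ratio — the geometric sum formula closes it.


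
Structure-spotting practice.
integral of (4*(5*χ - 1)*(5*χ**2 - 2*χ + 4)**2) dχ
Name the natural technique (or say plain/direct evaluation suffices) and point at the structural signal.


Verdict: u-substitution — read it as f(5*χ**2 - 2*χ + 4) times a constant multiple of d(5*χ**2 - 2*χ + 4): one substitution, u = 5*χ**2 - 2*χ + 4, finishes it. Expanding everything out would also get there; the substitution is the systematic route.


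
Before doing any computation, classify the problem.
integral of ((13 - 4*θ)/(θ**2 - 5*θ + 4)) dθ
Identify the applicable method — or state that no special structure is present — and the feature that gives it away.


Best approach: partial fractions — θ**2 - 5*θ + 4 splits into linear pieces, so the quotient is a sum of simple fractions — decompose before integrating.


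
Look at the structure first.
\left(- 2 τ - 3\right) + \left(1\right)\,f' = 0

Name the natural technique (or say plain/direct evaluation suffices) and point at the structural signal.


Technique: no special technique — with f absent the equation is not coupled at all: direct integration in τ.


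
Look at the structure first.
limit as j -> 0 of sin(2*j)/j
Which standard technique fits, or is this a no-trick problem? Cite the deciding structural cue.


Verdict: l'Hôpital's rule (0/0) — substituting 0 gives 0 over 0; differentiate top and bottom once and re-evaluate. A first-order expansion at the point is an equally standard path; the rule packages it.


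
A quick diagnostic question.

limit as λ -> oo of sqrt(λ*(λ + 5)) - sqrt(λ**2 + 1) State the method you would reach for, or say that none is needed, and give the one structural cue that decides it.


Diagnosis: conjugate multiplication — divergence minus divergence hides a finite answer — expose it by pairing sqrt(λ*(λ + 5)) - sqrt(λ**2 + 1) with its conjugate.


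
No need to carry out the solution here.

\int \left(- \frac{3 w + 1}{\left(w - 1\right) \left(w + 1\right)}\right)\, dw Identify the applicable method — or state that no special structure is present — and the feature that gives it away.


Diagnosis: partial fractions — a proper rational integrand whose denominator splits into simpler factors — decompose into partial fractions first.


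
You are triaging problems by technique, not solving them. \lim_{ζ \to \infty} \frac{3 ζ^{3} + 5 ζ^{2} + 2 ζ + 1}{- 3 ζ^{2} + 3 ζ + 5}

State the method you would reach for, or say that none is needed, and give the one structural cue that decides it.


Technique: dominant-term comparison — as ζ grows, only the highest-degree terms matter — compare leading terms and read the limit off. Differentiating the expression as a single quotient would eventually settle it as well; matching dominant growth settles it immediately.


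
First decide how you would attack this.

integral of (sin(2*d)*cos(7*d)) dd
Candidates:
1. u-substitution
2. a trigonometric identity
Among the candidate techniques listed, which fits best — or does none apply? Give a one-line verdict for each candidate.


Method: a trigonometric identity — mixed-frequency products such as sin(2*d)*cos(7*d) are designed for the product-to-sum formula.
- u-substitution: no subexpression of the integrand pairs with its own derivative as a factor — individual terms may offer their own substitutions, but any change of variable covering the whole integral would have to be constructed from outside the expression.
- a trigonometric identity: yes — fits the structure here.


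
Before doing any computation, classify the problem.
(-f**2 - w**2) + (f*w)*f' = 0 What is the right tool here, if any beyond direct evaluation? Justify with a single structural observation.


Best approach: the homogeneous substitution — the slope's numerator and denominator share total degree; set v = f/w and the equation drops to separable form. A Bernoulli rewrite works here as the equation stands — the homogeneous substitution is the more immediate reading.


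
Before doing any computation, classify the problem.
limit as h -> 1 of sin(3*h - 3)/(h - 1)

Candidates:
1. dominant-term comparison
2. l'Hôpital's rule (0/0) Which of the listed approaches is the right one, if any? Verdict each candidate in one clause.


Method: l'Hôpital's rule (0/0) — substituting 1 gives 0 over 0; differentiate top and bottom once and re-evaluate. Known elementary limits would finish this too — the rule just bypasses the case analysis.
- dominant-term comparison: no dominant power emerges to decide the limit by degree comparison.
- l'Hôpital's rule (0/0): applicable, and directly so.


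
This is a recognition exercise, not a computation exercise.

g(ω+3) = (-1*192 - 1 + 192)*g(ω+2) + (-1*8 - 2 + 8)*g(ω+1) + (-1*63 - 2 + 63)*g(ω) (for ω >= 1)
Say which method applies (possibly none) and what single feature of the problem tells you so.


Diagnosis: the characteristic-root method — linear, homogeneous, constant coefficients: solutions of the form r^ω exist — find the roots of the characteristic polynomial.


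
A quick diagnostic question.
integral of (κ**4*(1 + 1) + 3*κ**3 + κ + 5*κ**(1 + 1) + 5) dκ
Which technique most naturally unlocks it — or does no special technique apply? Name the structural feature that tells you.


Best approach: no special technique — a term-by-term power-rule job in κ; no substitution or rearrangement earns its keep here.


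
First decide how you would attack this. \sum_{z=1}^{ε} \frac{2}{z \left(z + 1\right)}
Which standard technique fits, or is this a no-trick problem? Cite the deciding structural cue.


Method: telescoping — the denominator's roots in \frac{2}{z \left(z + 1\right)} sit an integer apart: decomposition produces a self-cancelling chain.
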